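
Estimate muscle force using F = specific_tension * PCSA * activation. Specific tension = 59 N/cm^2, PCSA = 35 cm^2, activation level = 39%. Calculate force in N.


F = sigma * PCSA * activation
F = 59 * 35 * 0.39
F = 805.4 N


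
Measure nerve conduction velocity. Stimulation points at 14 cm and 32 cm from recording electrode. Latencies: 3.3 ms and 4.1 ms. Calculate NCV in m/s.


Distance = (32 - 14) / 100 = 0.18 m
dt = (4.1 - 3.3) / 1000 = 8.0000e-04 s
NCV = dist / dt = 225 m/s


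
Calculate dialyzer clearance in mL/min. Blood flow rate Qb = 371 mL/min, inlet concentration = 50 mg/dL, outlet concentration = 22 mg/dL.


K = Qb * (Cb_in - Cb_out) / Cb_in
K = 371 * (50 - 22) / 50
K = 207.8 mL/min


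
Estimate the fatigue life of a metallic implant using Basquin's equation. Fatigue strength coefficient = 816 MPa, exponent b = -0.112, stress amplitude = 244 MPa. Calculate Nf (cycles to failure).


sigma_a = sigma_f' * (2Nf)^b
2Nf = (sigma_a/sigma_f')^(1/b)
2Nf = (244/816)^(1/-0.112)
2Nf = 48001.297
Nf = 2.4e+04


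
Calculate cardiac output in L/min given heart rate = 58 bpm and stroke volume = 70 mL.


CO = HR * SV
CO = 58 * 70 / 1000
CO = 4.06 L/min


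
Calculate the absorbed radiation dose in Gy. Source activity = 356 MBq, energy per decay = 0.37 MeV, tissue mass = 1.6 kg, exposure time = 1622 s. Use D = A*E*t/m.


A = 356 MBq = 3.5600e+08 Bq
E = 0.37 MeV = 5.9274e-14 J
D = A*E*t/m = 3.5600e+08*5.9274e-14*1622/1.6
D = 0.02139 Gy


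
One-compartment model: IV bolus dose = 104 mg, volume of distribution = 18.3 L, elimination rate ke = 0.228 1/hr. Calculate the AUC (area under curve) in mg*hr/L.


C0 = Dose/Vd = 104/18.3 = 5.68306 mg/L
AUC = C0/ke = 5.68306/0.228
AUC = 24.93 mg*hr/L


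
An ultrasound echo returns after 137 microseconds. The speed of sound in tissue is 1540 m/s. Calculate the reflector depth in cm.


depth = c * t / 2
t = 137 us = 1.3700e-04 s
depth = 1540 * 1.3700e-04 / 2
depth = 0.10549 m = 10.549 cm


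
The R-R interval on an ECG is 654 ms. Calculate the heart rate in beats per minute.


HR = 60 / RR_interval(s)
RR = 654 ms = 0.654 s
HR = 60 / 0.654 = 91.74 bpm


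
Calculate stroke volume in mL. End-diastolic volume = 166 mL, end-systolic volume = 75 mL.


SV = EDV - ESV
SV = 166 - 75
SV = 91 mL


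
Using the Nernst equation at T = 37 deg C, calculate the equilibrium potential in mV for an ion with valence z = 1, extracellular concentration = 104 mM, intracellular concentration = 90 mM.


E = (RT/(zF)) * ln(C_out/C_in)
T = 37 + 273.15 = 310.15 K
E = (8.314 * 310.15 / (1 * 96485)) * ln(104/90)
E = 3.864 mV


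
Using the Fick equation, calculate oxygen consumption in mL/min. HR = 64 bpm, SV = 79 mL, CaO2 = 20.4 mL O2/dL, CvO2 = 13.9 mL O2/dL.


CO = HR*SV = 64*79/1000 = 5.056 L/min
a-v O2 diff = 20.4 - 13.9 = 6.5 mL/dL
VO2 = CO * (CaO2-CvO2) * 10 dL/L
VO2 = 5.056 * 6.5 * 10
VO2 = 328.6 mL/min


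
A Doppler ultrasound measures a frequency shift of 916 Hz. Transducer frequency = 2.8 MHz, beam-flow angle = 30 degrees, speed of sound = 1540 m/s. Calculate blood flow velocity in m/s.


v = fd * c / (2 * f0 * cos(theta))
v = 916 * 1540 / (2 * 2.8000e+06 * cos(30))
v = 0.2909 m/s


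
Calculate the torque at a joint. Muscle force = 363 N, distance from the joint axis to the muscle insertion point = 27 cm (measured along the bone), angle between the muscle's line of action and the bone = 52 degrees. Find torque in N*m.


Torque = F * d * sin(theta)   (moment arm = d*sin(theta))
d = 27 cm = 0.27 m
Torque = 363 * 0.27 * sin(52)
Torque = 77.23 N*m


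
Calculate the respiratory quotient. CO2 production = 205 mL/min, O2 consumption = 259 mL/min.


RQ = VCO2 / VO2
RQ = 205 / 259
RQ = 0.7915


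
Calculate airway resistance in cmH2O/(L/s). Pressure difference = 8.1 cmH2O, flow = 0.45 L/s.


R = dP / flow
R = 8.1 / 0.45
R = 18 cmH2O/(L/s)


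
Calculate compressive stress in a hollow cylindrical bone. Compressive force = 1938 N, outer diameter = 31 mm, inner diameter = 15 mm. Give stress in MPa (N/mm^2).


A = pi*(r_o^2 - r_i^2)
r_o = 15.5 mm, r_i = 7.5 mm
A = 578.053 mm^2
sigma = F/A = 1938 / 578.053
sigma = 3.353 MPa


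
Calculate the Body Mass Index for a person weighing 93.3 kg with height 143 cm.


BMI = weight / height^2
height = 143 cm = 1.43 m
BMI = 93.3 / 1.43^2
BMI = 45.63 kg/m^2


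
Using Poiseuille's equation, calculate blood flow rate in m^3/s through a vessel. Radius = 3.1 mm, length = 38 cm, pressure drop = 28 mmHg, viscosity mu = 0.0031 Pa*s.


Q = pi*r^4*dP / (8*mu*L)
r = 0.0031 m, L = 0.38 m
dP = 28 mmHg = 3733.016 Pa
Q = 1.1493e-04 m^3/s


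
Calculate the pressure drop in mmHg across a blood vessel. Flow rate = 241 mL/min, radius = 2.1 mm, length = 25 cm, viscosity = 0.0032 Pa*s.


dP = 8*mu*L*Q / (pi*r^4)
Q = 241 mL/min = 4.01667e-06 m^3/s
dP = 420.745 Pa = 420.745 / 133.322 mmHg = 3.156 mmHg


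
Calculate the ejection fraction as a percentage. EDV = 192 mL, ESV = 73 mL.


SV = EDV - ESV = 192 - 73 = 119 mL
EF = SV/EDV * 100 = 119/192 * 100
EF = 61.98%


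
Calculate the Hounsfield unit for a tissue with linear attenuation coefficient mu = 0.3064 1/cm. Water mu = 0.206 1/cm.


HU = ((mu_tissue - mu_water) / mu_water) * 1000
HU = ((0.3064 - 0.206) / 0.206) * 1000
HU = 487.4


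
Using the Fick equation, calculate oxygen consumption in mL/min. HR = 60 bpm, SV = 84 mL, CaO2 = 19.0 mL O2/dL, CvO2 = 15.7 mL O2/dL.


CO = HR*SV = 60*84/1000 = 5.04 L/min
a-v O2 diff = 19.0 - 15.7 = 3.3 mL/dL
VO2 = CO * (CaO2-CvO2) * 10 dL/L
VO2 = 5.04 * 3.3 * 10
VO2 = 166.3 mL/min


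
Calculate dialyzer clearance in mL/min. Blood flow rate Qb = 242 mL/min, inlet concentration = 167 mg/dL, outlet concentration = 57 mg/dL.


K = Qb * (Cb_in - Cb_out) / Cb_in
K = 242 * (167 - 57) / 167
K = 159.4 mL/min


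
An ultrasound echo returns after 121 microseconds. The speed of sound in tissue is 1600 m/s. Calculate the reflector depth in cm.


depth = c * t / 2
t = 121 us = 1.2100e-04 s
depth = 1600 * 1.2100e-04 / 2
depth = 0.0968 m = 9.68 cm


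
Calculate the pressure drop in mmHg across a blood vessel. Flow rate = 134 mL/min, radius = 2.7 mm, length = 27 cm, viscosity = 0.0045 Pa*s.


dP = 8*mu*L*Q / (pi*r^4)
Q = 134 mL/min = 2.23333e-06 m^3/s
dP = 130.021 Pa = 130.021 / 133.322 mmHg = 0.9752 mmHg


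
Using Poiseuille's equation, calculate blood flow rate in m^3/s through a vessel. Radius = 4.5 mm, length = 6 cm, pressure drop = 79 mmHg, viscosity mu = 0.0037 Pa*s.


Q = pi*r^4*dP / (8*mu*L)
r = 0.0045 m, L = 0.06 m
dP = 79 mmHg = 10532.438 Pa
Q = 0.00764 m^3/s


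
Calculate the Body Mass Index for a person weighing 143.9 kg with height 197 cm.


BMI = weight / height^2
height = 197 cm = 1.97 m
BMI = 143.9 / 1.97^2
BMI = 37.08 kg/m^2


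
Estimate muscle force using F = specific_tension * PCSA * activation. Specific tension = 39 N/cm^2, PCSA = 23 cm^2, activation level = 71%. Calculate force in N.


F = sigma * PCSA * activation
F = 39 * 23 * 0.71
F = 636.9 N


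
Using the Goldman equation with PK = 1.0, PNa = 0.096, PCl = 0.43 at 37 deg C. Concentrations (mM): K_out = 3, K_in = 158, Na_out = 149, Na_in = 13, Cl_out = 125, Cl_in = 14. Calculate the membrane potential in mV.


Vm = (RT/F)*ln((PK*Ko + PNa*Nao + PCl*Cli)/(PK*Ki + PNa*Nai + PCl*Clo))
Numer = 23.324, Denom = 212.998
Vm = -59.11 mV


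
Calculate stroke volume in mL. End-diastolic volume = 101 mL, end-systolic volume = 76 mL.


SV = EDV - ESV
SV = 101 - 76
SV = 25 mL


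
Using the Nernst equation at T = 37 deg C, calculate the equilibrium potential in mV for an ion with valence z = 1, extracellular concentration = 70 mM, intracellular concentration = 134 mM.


E = (RT/(zF)) * ln(C_out/C_in)
T = 37 + 273.15 = 310.15 K
E = (8.314 * 310.15 / (1 * 96485)) * ln(70/134)
E = -17.35 mV


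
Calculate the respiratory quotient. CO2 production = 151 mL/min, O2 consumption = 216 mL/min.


RQ = VCO2 / VO2
RQ = 151 / 216
RQ = 0.6991


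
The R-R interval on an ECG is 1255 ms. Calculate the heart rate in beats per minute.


HR = 60 / RR_interval(s)
RR = 1255 ms = 1.255 s
HR = 60 / 1.255 = 47.81 bpm


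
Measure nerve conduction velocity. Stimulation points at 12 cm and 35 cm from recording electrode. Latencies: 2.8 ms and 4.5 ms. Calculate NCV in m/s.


Distance = (35 - 12) / 100 = 0.23 m
dt = (4.5 - 2.8) / 1000 = 0.0017 s
NCV = dist / dt = 135.3 m/s


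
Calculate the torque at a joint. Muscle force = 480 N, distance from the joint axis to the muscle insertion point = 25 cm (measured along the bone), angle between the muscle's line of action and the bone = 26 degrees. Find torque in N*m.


Torque = F * d * sin(theta)   (moment arm = d*sin(theta))
d = 25 cm = 0.25 m
Torque = 480 * 0.25 * sin(26)
Torque = 52.6 N*m


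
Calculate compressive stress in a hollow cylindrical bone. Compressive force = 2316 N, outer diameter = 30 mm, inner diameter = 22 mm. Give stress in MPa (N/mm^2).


A = pi*(r_o^2 - r_i^2)
r_o = 15 mm, r_i = 11 mm
A = 326.726 mm^2
sigma = F/A = 2316 / 326.726
sigma = 7.089 MPa


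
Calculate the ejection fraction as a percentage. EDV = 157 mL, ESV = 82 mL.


SV = EDV - ESV = 157 - 82 = 75 mL
EF = SV/EDV * 100 = 75/157 * 100
EF = 47.77%


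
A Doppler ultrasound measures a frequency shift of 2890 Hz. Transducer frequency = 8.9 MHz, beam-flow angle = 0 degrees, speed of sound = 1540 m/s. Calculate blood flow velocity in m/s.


v = fd * c / (2 * f0 * cos(theta))
v = 2890 * 1540 / (2 * 8.9000e+06 * cos(0))
v = 0.25 m/s


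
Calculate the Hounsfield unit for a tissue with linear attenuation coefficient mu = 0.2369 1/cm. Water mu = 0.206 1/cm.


HU = ((mu_tissue - mu_water) / mu_water) * 1000
HU = ((0.2369 - 0.206) / 0.206) * 1000
HU = 150


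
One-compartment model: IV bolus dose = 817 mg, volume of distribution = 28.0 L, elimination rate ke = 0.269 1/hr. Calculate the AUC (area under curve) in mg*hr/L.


C0 = Dose/Vd = 817/28.0 = 29.1786 mg/L
AUC = C0/ke = 29.1786/0.269
AUC = 108.5 mg*hr/L


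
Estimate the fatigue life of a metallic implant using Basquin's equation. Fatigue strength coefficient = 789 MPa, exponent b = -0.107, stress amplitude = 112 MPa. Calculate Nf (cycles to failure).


sigma_a = sigma_f' * (2Nf)^b
2Nf = (sigma_a/sigma_f')^(1/b)
2Nf = (112/789)^(1/-0.107)
2Nf = 83929707
Nf = 4.1965e+07


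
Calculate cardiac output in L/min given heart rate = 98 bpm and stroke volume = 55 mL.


CO = HR * SV
CO = 98 * 55 / 1000
CO = 5.39 L/min


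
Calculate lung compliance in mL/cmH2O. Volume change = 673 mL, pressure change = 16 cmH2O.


C = dV / dP
C = 673 / 16
C = 42.06 mL/cmH2O


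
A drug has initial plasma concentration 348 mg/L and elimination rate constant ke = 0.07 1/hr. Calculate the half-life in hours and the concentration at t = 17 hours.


t_half = ln(2) / ke = 0.693147 / 0.07 = 9.902 hr
C(t) = C0 * exp(-ke*t) = 348 * exp(-0.07*17)
C(17) = 105.9 mg/L


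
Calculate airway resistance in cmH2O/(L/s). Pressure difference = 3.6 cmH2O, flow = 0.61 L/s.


R = dP / flow
R = 3.6 / 0.61
R = 5.902 cmH2O/(L/s)


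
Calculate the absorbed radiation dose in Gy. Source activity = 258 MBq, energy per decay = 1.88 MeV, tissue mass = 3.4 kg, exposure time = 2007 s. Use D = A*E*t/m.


A = 258 MBq = 2.5800e+08 Bq
E = 1.88 MeV = 3.01176e-13 J
D = A*E*t/m = 2.5800e+08*3.01176e-13*2007/3.4
D = 0.04587 Gy


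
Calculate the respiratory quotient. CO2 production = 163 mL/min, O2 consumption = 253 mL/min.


RQ = VCO2 / VO2
RQ = 163 / 253
RQ = 0.6443


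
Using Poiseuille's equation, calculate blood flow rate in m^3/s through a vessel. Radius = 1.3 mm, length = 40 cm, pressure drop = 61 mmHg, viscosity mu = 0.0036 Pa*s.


Q = pi*r^4*dP / (8*mu*L)
r = 0.0013 m, L = 0.4 m
dP = 61 mmHg = 8132.642 Pa
Q = 6.3344e-06 m^3/s


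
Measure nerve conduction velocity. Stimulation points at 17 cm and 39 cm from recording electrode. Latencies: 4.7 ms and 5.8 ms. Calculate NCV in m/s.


Distance = (39 - 17) / 100 = 0.22 m
dt = (5.8 - 4.7) / 1000 = 0.0011 s
NCV = dist / dt = 200 m/s


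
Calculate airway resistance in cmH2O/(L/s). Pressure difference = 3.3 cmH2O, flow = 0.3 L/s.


R = dP / flow
R = 3.3 / 0.3
R = 11 cmH2O/(L/s)


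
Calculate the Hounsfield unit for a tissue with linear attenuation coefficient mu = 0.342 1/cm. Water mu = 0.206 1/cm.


HU = ((mu_tissue - mu_water) / mu_water) * 1000
HU = ((0.342 - 0.206) / 0.206) * 1000
HU = 660.2


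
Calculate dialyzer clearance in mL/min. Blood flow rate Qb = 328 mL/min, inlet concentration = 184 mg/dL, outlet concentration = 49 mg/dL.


K = Qb * (Cb_in - Cb_out) / Cb_in
K = 328 * (184 - 49) / 184
K = 240.7 mL/min


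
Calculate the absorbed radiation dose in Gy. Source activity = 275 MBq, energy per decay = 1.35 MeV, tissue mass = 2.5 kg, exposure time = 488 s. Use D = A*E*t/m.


A = 275 MBq = 2.7500e+08 Bq
E = 1.35 MeV = 2.1627e-13 J
D = A*E*t/m = 2.7500e+08*2.1627e-13*488/2.5
D = 0.01161 Gy


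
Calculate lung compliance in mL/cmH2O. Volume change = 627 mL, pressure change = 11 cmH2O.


C = dV / dP
C = 627 / 11
C = 57 mL/cmH2O


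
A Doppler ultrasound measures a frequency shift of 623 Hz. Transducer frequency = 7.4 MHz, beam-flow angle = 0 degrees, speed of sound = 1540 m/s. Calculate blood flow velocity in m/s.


v = fd * c / (2 * f0 * cos(theta))
v = 623 * 1540 / (2 * 7.4000e+06 * cos(0))
v = 0.06483 m/s


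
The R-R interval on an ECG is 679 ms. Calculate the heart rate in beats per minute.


HR = 60 / RR_interval(s)
RR = 679 ms = 0.679 s
HR = 60 / 0.679 = 88.37 bpm


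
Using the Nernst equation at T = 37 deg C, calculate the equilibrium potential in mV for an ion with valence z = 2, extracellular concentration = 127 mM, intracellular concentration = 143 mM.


E = (RT/(zF)) * ln(C_out/C_in)
T = 37 + 273.15 = 310.15 K
E = (8.314 * 310.15 / (2 * 96485)) * ln(127/143)
E = -1.586 mV


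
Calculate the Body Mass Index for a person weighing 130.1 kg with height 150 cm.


BMI = weight / height^2
height = 150 cm = 1.5 m
BMI = 130.1 / 1.5^2
BMI = 57.82 kg/m^2


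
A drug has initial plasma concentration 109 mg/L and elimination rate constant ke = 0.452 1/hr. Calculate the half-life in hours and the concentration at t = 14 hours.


t_half = ln(2) / ke = 0.693147 / 0.452 = 1.534 hr
C(t) = C0 * exp(-ke*t) = 109 * exp(-0.452*14)
C(14) = 0.1946 mg/L


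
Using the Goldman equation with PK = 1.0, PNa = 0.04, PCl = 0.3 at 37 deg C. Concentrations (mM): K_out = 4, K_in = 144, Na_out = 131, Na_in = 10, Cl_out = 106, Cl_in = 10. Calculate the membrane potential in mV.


Vm = (RT/F)*ln((PK*Ko + PNa*Nao + PCl*Cli)/(PK*Ki + PNa*Nai + PCl*Clo))
Numer = 12.24, Denom = 176.2
Vm = -71.27 mV


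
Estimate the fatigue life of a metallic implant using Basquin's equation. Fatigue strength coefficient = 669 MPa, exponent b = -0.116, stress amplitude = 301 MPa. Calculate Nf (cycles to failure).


sigma_a = sigma_f' * (2Nf)^b
2Nf = (sigma_a/sigma_f')^(1/b)
2Nf = (301/669)^(1/-0.116)
2Nf = 977.61793
Nf = 488.8


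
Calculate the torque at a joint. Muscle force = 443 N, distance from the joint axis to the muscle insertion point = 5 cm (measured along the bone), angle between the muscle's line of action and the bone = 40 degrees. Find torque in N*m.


Torque = F * d * sin(theta)   (moment arm = d*sin(theta))
d = 5 cm = 0.05 m
Torque = 443 * 0.05 * sin(40)
Torque = 14.24 N*m


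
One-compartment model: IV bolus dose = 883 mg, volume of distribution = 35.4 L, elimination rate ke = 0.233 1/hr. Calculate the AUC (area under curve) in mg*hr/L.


C0 = Dose/Vd = 883/35.4 = 24.9435 mg/L
AUC = C0/ke = 24.9435/0.233
AUC = 107.1 mg*hr/L


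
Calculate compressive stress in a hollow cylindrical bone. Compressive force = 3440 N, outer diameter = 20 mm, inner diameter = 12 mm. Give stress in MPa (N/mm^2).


A = pi*(r_o^2 - r_i^2)
r_o = 10 mm, r_i = 6 mm
A = 201.062 mm^2
sigma = F/A = 3440 / 201.062
sigma = 17.11 MPa


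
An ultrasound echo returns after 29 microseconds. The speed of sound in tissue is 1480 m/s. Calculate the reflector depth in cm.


depth = c * t / 2
t = 29 us = 2.9000e-05 s
depth = 1480 * 2.9000e-05 / 2
depth = 0.02146 m = 2.146 cm


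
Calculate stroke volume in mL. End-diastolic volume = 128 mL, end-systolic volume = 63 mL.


SV = EDV - ESV
SV = 128 - 63
SV = 65 mL


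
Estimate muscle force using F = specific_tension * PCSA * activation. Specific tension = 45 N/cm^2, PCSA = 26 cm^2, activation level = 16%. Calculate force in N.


F = sigma * PCSA * activation
F = 45 * 26 * 0.16
F = 187.2 N


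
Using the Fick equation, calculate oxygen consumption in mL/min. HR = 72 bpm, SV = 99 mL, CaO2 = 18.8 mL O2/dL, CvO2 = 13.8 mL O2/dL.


CO = HR*SV = 72*99/1000 = 7.128 L/min
a-v O2 diff = 18.8 - 13.8 = 5 mL/dL
VO2 = CO * (CaO2-CvO2) * 10 dL/L
VO2 = 7.128 * 5 * 10
VO2 = 356.4 mL/min


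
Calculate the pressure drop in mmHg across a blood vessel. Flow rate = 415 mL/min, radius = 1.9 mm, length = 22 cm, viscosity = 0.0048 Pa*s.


dP = 8*mu*L*Q / (pi*r^4)
Q = 415 mL/min = 6.91667e-06 m^3/s
dP = 1427.21 Pa = 1427.21 / 133.322 mmHg = 10.7 mmHg


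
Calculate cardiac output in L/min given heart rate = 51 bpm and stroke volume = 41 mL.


CO = HR * SV
CO = 51 * 41 / 1000
CO = 2.091 L/min


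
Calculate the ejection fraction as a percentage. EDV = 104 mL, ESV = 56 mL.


SV = EDV - ESV = 104 - 56 = 48 mL
EF = SV/EDV * 100 = 48/104 * 100
EF = 46.15%


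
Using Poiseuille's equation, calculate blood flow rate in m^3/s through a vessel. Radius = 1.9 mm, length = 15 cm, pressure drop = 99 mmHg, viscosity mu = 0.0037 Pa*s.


Q = pi*r^4*dP / (8*mu*L)
r = 0.0019 m, L = 0.15 m
dP = 99 mmHg = 13198.878 Pa
Q = 1.2171e-04 m^3/s


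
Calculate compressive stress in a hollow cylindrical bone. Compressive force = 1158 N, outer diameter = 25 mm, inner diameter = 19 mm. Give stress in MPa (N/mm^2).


A = pi*(r_o^2 - r_i^2)
r_o = 12.5 mm, r_i = 9.5 mm
A = 207.345 mm^2
sigma = F/A = 1158 / 207.345
sigma = 5.585 MPa


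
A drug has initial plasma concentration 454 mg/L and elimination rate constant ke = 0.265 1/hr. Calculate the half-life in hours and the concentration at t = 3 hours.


t_half = ln(2) / ke = 0.693147 / 0.265 = 2.616 hr
C(t) = C0 * exp(-ke*t) = 454 * exp(-0.265*3)
C(3) = 205 mg/L


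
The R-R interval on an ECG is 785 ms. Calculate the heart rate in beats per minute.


HR = 60 / RR_interval(s)
RR = 785 ms = 0.785 s
HR = 60 / 0.785 = 76.43 bpm


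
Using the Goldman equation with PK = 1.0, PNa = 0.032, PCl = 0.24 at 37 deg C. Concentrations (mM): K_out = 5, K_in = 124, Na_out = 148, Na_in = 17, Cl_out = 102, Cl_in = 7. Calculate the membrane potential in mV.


Vm = (RT/F)*ln((PK*Ko + PNa*Nao + PCl*Cli)/(PK*Ki + PNa*Nai + PCl*Clo))
Numer = 11.416, Denom = 149.024
Vm = -68.66 mV


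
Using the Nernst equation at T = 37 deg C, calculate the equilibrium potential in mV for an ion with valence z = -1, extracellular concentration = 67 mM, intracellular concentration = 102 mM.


E = (RT/(zF)) * ln(C_out/C_in)
T = 37 + 273.15 = 310.15 K
E = (8.314 * 310.15 / (-1 * 96485)) * ln(67/102)
E = 11.23 mV


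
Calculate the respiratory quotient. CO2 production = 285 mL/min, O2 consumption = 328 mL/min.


RQ = VCO2 / VO2
RQ = 285 / 328
RQ = 0.8689


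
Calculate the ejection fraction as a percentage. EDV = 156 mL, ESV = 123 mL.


SV = EDV - ESV = 156 - 123 = 33 mL
EF = SV/EDV * 100 = 33/156 * 100
EF = 21.15%


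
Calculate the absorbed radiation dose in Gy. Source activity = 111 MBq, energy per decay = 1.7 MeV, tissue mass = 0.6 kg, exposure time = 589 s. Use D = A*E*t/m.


A = 111 MBq = 1.1100e+08 Bq
E = 1.7 MeV = 2.7234e-13 J
D = A*E*t/m = 1.1100e+08*2.7234e-13*589/0.6
D = 0.02968 Gy


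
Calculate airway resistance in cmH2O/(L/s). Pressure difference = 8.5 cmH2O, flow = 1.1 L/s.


R = dP / flow
R = 8.5 / 1.1
R = 7.727 cmH2O/(L/s)


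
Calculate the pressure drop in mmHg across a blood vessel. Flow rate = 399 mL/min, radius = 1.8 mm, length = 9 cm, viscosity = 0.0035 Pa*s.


dP = 8*mu*L*Q / (pi*r^4)
Q = 399 mL/min = 6.65e-06 m^3/s
dP = 508.139 Pa = 508.139 / 133.322 mmHg = 3.811 mmHg


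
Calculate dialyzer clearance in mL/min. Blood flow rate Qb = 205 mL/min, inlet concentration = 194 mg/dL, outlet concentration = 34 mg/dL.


K = Qb * (Cb_in - Cb_out) / Cb_in
K = 205 * (194 - 34) / 194
K = 169.1 mL/min


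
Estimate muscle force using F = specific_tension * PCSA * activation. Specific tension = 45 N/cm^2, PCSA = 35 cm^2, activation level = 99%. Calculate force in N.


F = sigma * PCSA * activation
F = 45 * 35 * 0.99
F = 1559 N


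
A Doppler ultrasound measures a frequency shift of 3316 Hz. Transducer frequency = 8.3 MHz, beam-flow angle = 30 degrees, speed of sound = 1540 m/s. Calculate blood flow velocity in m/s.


v = fd * c / (2 * f0 * cos(theta))
v = 3316 * 1540 / (2 * 8.3000e+06 * cos(30))
v = 0.3552 m/s


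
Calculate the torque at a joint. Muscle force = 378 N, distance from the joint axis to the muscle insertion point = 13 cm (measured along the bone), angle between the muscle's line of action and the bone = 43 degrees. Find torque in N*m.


Torque = F * d * sin(theta)   (moment arm = d*sin(theta))
d = 13 cm = 0.13 m
Torque = 378 * 0.13 * sin(43)
Torque = 33.51 N*m


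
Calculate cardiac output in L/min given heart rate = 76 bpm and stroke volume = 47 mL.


CO = HR * SV
CO = 76 * 47 / 1000
CO = 3.572 L/min


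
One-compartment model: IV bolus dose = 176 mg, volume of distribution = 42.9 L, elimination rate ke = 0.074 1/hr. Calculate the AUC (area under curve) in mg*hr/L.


C0 = Dose/Vd = 176/42.9 = 4.10256 mg/L
AUC = C0/ke = 4.10256/0.074
AUC = 55.44 mg*hr/L


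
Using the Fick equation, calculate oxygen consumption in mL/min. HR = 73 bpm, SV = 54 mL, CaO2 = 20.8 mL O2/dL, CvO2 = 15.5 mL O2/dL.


CO = HR*SV = 73*54/1000 = 3.942 L/min
a-v O2 diff = 20.8 - 15.5 = 5.3 mL/dL
VO2 = CO * (CaO2-CvO2) * 10 dL/L
VO2 = 3.942 * 5.3 * 10
VO2 = 208.9 mL/min


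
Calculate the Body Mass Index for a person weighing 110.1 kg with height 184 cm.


BMI = weight / height^2
height = 184 cm = 1.84 m
BMI = 110.1 / 1.84^2
BMI = 32.52 kg/m^2


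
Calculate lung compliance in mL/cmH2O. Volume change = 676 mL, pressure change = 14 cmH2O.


C = dV / dP
C = 676 / 14
C = 48.29 mL/cmH2O


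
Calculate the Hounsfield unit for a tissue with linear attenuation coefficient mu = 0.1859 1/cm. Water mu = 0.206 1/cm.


HU = ((mu_tissue - mu_water) / mu_water) * 1000
HU = ((0.1859 - 0.206) / 0.206) * 1000
HU = -97.57


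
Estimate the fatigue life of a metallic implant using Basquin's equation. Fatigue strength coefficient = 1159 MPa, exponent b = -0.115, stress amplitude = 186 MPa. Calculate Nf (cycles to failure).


sigma_a = sigma_f' * (2Nf)^b
2Nf = (sigma_a/sigma_f')^(1/b)
2Nf = (186/1159)^(1/-0.115)
2Nf = 8115375.6
Nf = 4.0577e+06


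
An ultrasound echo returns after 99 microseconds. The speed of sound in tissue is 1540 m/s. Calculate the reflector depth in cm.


depth = c * t / 2
t = 99 us = 9.9000e-05 s
depth = 1540 * 9.9000e-05 / 2
depth = 0.07623 m = 7.623 cm


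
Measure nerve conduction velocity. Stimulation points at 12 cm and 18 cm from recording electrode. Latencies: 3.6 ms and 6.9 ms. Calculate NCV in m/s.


Distance = (18 - 12) / 100 = 0.06 m
dt = (6.9 - 3.6) / 1000 = 0.0033 s
NCV = dist / dt = 18.18 m/s


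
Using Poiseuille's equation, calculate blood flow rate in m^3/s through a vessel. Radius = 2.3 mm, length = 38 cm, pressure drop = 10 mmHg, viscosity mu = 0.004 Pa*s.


Q = pi*r^4*dP / (8*mu*L)
r = 0.0023 m, L = 0.38 m
dP = 10 mmHg = 1333.22 Pa
Q = 9.6389e-06 m^3/s


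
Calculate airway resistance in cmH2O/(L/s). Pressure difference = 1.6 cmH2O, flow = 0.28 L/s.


R = dP / flow
R = 1.6 / 0.28
R = 5.714 cmH2O/(L/s)


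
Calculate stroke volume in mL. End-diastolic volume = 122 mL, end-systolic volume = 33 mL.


SV = EDV - ESV
SV = 122 - 33
SV = 89 mL


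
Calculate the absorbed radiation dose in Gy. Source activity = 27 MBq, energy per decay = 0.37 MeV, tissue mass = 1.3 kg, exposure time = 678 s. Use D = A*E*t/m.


A = 27 MBq = 2.7000e+07 Bq
E = 0.37 MeV = 5.9274e-14 J
D = A*E*t/m = 2.7000e+07*5.9274e-14*678/1.3
D = 8.3467e-04 Gy


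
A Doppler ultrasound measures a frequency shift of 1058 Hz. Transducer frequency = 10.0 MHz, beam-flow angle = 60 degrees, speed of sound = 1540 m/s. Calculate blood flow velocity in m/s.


v = fd * c / (2 * f0 * cos(theta))
v = 1058 * 1540 / (2 * 1.0000e+07 * cos(60))
v = 0.1629 m/s


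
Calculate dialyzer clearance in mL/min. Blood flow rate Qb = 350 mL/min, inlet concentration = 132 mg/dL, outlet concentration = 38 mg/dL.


K = Qb * (Cb_in - Cb_out) / Cb_in
K = 350 * (132 - 38) / 132
K = 249.2 mL/min


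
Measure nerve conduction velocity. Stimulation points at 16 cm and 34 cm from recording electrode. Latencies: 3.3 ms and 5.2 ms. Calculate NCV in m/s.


Distance = (34 - 16) / 100 = 0.18 m
dt = (5.2 - 3.3) / 1000 = 0.0019 s
NCV = dist / dt = 94.74 m/s


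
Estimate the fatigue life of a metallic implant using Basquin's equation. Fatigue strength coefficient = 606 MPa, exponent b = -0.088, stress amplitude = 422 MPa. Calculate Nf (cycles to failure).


sigma_a = sigma_f' * (2Nf)^b
2Nf = (sigma_a/sigma_f')^(1/b)
2Nf = (422/606)^(1/-0.088)
2Nf = 61.081692
Nf = 30.54


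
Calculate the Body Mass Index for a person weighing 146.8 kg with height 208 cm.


BMI = weight / height^2
height = 208 cm = 2.08 m
BMI = 146.8 / 2.08^2
BMI = 33.93 kg/m^2


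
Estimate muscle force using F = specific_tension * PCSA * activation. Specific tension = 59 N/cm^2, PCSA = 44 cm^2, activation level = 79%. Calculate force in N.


F = sigma * PCSA * activation
F = 59 * 44 * 0.79
F = 2051 N


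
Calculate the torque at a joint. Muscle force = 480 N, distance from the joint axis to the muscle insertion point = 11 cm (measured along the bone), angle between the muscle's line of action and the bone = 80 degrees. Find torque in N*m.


Torque = F * d * sin(theta)   (moment arm = d*sin(theta))
d = 11 cm = 0.11 m
Torque = 480 * 0.11 * sin(80)
Torque = 52 N*m


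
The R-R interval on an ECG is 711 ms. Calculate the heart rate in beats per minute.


HR = 60 / RR_interval(s)
RR = 711 ms = 0.711 s
HR = 60 / 0.711 = 84.39 bpm


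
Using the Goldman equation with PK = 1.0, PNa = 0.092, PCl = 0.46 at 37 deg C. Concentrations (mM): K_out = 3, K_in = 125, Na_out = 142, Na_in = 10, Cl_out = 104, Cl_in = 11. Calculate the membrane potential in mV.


Vm = (RT/F)*ln((PK*Ko + PNa*Nao + PCl*Cli)/(PK*Ki + PNa*Nai + PCl*Clo))
Numer = 21.124, Denom = 173.76
Vm = -56.32 mV


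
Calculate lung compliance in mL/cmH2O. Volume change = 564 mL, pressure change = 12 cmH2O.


C = dV / dP
C = 564 / 12
C = 47 mL/cmH2O


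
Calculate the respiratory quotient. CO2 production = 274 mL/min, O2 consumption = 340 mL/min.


RQ = VCO2 / VO2
RQ = 274 / 340
RQ = 0.8059


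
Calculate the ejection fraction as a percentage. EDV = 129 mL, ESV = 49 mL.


SV = EDV - ESV = 129 - 49 = 80 mL
EF = SV/EDV * 100 = 80/129 * 100
EF = 62.02%


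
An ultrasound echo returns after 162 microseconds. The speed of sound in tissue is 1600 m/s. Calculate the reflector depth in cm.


depth = c * t / 2
t = 162 us = 1.6200e-04 s
depth = 1600 * 1.6200e-04 / 2
depth = 0.1296 m = 12.96 cm


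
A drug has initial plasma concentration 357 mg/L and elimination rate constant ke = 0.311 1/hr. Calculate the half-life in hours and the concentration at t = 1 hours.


t_half = ln(2) / ke = 0.693147 / 0.311 = 2.229 hr
C(t) = C0 * exp(-ke*t) = 357 * exp(-0.311*1)
C(1) = 261.6 mg/L


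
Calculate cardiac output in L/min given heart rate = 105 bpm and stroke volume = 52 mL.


CO = HR * SV
CO = 105 * 52 / 1000
CO = 5.46 L/min


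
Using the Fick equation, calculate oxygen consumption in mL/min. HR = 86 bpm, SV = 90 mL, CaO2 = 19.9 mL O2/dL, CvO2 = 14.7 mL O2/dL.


CO = HR*SV = 86*90/1000 = 7.74 L/min
a-v O2 diff = 19.9 - 14.7 = 5.2 mL/dL
VO2 = CO * (CaO2-CvO2) * 10 dL/L
VO2 = 7.74 * 5.2 * 10
VO2 = 402.5 mL/min


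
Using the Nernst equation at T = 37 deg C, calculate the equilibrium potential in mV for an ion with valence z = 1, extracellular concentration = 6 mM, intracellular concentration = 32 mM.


E = (RT/(zF)) * ln(C_out/C_in)
T = 37 + 273.15 = 310.15 K
E = (8.314 * 310.15 / (1 * 96485)) * ln(6/32)
E = -44.74 mV


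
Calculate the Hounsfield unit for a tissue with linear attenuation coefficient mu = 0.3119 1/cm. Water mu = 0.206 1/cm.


HU = ((mu_tissue - mu_water) / mu_water) * 1000
HU = ((0.3119 - 0.206) / 0.206) * 1000
HU = 514.1


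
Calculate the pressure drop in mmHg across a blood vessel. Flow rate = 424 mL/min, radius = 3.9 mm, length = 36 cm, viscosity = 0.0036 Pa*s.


dP = 8*mu*L*Q / (pi*r^4)
Q = 424 mL/min = 7.06667e-06 m^3/s
dP = 100.81 Pa = 100.81 / 133.322 mmHg = 0.7561 mmHg


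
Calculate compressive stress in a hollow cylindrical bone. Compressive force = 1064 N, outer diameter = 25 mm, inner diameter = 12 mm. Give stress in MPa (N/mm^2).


A = pi*(r_o^2 - r_i^2)
r_o = 12.5 mm, r_i = 6 mm
A = 377.777 mm^2
sigma = F/A = 1064 / 377.777
sigma = 2.816 MPa


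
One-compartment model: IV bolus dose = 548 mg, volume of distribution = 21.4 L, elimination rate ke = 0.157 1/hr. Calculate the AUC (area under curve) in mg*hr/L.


C0 = Dose/Vd = 548/21.4 = 25.6075 mg/L
AUC = C0/ke = 25.6075/0.157
AUC = 163.1 mg*hr/L


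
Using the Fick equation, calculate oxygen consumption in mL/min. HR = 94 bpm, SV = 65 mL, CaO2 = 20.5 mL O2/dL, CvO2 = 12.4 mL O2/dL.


CO = HR*SV = 94*65/1000 = 6.11 L/min
a-v O2 diff = 20.5 - 12.4 = 8.1 mL/dL
VO2 = CO * (CaO2-CvO2) * 10 dL/L
VO2 = 6.11 * 8.1 * 10
VO2 = 494.9 mL/min


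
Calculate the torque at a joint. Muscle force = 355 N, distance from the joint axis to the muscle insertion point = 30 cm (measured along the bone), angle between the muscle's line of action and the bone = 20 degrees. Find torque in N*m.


Torque = F * d * sin(theta)   (moment arm = d*sin(theta))
d = 30 cm = 0.3 m
Torque = 355 * 0.3 * sin(20)
Torque = 36.43 N*m


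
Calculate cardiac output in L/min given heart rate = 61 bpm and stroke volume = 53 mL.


CO = HR * SV
CO = 61 * 53 / 1000
CO = 3.233 L/min


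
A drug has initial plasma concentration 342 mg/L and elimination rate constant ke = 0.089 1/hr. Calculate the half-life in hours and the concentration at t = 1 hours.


t_half = ln(2) / ke = 0.693147 / 0.089 = 7.788 hr
C(t) = C0 * exp(-ke*t) = 342 * exp(-0.089*1)
C(1) = 312.9 mg/L


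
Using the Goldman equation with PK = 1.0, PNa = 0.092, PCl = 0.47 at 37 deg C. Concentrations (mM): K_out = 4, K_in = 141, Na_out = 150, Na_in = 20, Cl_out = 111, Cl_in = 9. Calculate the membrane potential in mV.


Vm = (RT/F)*ln((PK*Ko + PNa*Nao + PCl*Cli)/(PK*Ki + PNa*Nai + PCl*Clo))
Numer = 22.03, Denom = 195.01
Vm = -58.28 mV


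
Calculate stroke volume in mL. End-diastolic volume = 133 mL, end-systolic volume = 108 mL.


SV = EDV - ESV
SV = 133 - 108
SV = 25 mL


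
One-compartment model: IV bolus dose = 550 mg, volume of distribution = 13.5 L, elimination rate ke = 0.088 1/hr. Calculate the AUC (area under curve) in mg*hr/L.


C0 = Dose/Vd = 550/13.5 = 40.7407 mg/L
AUC = C0/ke = 40.7407/0.088
AUC = 463 mg*hr/L


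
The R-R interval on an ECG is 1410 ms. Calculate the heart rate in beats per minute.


HR = 60 / RR_interval(s)
RR = 1410 ms = 1.41 s
HR = 60 / 1.41 = 42.55 bpm


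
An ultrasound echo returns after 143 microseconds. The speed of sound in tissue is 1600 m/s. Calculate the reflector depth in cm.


depth = c * t / 2
t = 143 us = 1.4300e-04 s
depth = 1600 * 1.4300e-04 / 2
depth = 0.1144 m = 11.44 cm


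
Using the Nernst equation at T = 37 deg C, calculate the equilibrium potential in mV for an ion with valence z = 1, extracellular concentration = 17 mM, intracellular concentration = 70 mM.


E = (RT/(zF)) * ln(C_out/C_in)
T = 37 + 273.15 = 310.15 K
E = (8.314 * 310.15 / (1 * 96485)) * ln(17/70)
E = -37.82 mV


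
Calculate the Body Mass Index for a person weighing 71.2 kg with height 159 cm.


BMI = weight / height^2
height = 159 cm = 1.59 m
BMI = 71.2 / 1.59^2
BMI = 28.16 kg/m^2


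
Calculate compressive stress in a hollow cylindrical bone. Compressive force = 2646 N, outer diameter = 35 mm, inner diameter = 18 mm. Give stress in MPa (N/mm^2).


A = pi*(r_o^2 - r_i^2)
r_o = 17.5 mm, r_i = 9 mm
A = 707.644 mm^2
sigma = F/A = 2646 / 707.644
sigma = 3.739 MPa


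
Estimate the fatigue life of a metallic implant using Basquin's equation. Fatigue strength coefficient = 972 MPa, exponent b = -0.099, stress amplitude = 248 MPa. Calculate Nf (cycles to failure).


sigma_a = sigma_f' * (2Nf)^b
2Nf = (sigma_a/sigma_f')^(1/b)
2Nf = (248/972)^(1/-0.099)
2Nf = 981898.3
Nf = 4.909e+05


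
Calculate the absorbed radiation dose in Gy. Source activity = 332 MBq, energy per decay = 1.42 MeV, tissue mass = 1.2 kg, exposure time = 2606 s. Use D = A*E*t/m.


A = 332 MBq = 3.3200e+08 Bq
E = 1.42 MeV = 2.27484e-13 J
D = A*E*t/m = 3.3200e+08*2.27484e-13*2606/1.2
D = 0.164 Gy


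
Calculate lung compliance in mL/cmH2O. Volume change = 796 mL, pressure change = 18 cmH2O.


C = dV / dP
C = 796 / 18
C = 44.22 mL/cmH2O


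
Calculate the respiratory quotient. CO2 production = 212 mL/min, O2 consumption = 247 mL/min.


RQ = VCO2 / VO2
RQ = 212 / 247
RQ = 0.8583


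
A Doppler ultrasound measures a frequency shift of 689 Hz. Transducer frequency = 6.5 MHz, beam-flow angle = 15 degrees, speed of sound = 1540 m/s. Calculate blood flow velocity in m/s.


v = fd * c / (2 * f0 * cos(theta))
v = 689 * 1540 / (2 * 6.5000e+06 * cos(15))
v = 0.0845 m/s


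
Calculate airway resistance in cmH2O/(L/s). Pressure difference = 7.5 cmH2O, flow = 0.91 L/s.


R = dP / flow
R = 7.5 / 0.91
R = 8.242 cmH2O/(L/s)


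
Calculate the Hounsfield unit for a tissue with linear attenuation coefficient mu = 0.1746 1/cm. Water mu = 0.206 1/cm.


HU = ((mu_tissue - mu_water) / mu_water) * 1000
HU = ((0.1746 - 0.206) / 0.206) * 1000
HU = -152.4


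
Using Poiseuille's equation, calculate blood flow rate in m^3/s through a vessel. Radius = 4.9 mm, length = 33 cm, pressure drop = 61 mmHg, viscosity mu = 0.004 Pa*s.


Q = pi*r^4*dP / (8*mu*L)
r = 0.0049 m, L = 0.33 m
dP = 61 mmHg = 8132.642 Pa
Q = 0.001395 m^3/s


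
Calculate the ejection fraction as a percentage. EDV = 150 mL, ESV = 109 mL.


SV = EDV - ESV = 150 - 109 = 41 mL
EF = SV/EDV * 100 = 41/150 * 100
EF = 27.33%


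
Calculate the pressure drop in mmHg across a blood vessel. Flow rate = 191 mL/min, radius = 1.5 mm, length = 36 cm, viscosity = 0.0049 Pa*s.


dP = 8*mu*L*Q / (pi*r^4)
Q = 191 mL/min = 3.18333e-06 m^3/s
dP = 2824.59 Pa = 2824.59 / 133.322 mmHg = 21.19 mmHg


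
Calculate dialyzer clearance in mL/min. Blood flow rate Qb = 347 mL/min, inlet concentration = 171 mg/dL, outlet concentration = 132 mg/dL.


K = Qb * (Cb_in - Cb_out) / Cb_in
K = 347 * (171 - 132) / 171
K = 79.14 mL/min


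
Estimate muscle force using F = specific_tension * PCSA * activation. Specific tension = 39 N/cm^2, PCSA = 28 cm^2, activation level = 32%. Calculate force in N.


F = sigma * PCSA * activation
F = 39 * 28 * 0.32
F = 349.4 N


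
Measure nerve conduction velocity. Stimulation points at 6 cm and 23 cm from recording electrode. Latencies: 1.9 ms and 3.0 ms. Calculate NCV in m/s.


Distance = (23 - 6) / 100 = 0.17 m
dt = (3.0 - 1.9) / 1000 = 0.0011 s
NCV = dist / dt = 154.5 m/s


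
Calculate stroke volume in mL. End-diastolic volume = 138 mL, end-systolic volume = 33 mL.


SV = EDV - ESV
SV = 138 - 33
SV = 105 mL


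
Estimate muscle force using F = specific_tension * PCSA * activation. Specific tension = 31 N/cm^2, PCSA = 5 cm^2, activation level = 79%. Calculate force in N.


F = sigma * PCSA * activation
F = 31 * 5 * 0.79
F = 122.5 N


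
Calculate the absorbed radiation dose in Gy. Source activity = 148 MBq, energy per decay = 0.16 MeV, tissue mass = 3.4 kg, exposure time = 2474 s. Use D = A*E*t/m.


A = 148 MBq = 1.4800e+08 Bq
E = 0.16 MeV = 2.5632e-14 J
D = A*E*t/m = 1.4800e+08*2.5632e-14*2474/3.4
D = 0.00276 Gy


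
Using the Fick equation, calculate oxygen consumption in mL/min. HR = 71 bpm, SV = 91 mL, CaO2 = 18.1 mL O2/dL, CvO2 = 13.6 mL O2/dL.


CO = HR*SV = 71*91/1000 = 6.461 L/min
a-v O2 diff = 18.1 - 13.6 = 4.5 mL/dL
VO2 = CO * (CaO2-CvO2) * 10 dL/L
VO2 = 6.461 * 4.5 * 10
VO2 = 290.7 mL/min


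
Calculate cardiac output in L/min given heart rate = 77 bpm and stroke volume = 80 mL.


CO = HR * SV
CO = 77 * 80 / 1000
CO = 6.16 L/min


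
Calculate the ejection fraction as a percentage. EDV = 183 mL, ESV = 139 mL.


SV = EDV - ESV = 183 - 139 = 44 mL
EF = SV/EDV * 100 = 44/183 * 100
EF = 24.04%


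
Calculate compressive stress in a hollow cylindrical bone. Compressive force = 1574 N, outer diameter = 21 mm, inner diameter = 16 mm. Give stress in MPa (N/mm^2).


A = pi*(r_o^2 - r_i^2)
r_o = 10.5 mm, r_i = 8 mm
A = 145.299 mm^2
sigma = F/A = 1574 / 145.299
sigma = 10.83 MPa


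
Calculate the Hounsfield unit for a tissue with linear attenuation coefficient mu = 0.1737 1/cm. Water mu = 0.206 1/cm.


HU = ((mu_tissue - mu_water) / mu_water) * 1000
HU = ((0.1737 - 0.206) / 0.206) * 1000
HU = -156.8


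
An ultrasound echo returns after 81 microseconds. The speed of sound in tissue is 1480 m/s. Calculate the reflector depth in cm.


depth = c * t / 2
t = 81 us = 8.1000e-05 s
depth = 1480 * 8.1000e-05 / 2
depth = 0.05994 m = 5.994 cm


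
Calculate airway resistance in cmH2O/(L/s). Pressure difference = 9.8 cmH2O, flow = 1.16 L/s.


R = dP / flow
R = 9.8 / 1.16
R = 8.448 cmH2O/(L/s)


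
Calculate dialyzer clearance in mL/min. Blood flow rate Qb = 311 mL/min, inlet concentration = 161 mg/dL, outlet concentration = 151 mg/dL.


K = Qb * (Cb_in - Cb_out) / Cb_in
K = 311 * (161 - 151) / 161
K = 19.32 mL/min


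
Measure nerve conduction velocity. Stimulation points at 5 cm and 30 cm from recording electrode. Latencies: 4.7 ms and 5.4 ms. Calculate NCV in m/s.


Distance = (30 - 5) / 100 = 0.25 m
dt = (5.4 - 4.7) / 1000 = 7.0000e-04 s
NCV = dist / dt = 357.1 m/s


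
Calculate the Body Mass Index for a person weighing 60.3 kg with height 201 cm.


BMI = weight / height^2
height = 201 cm = 2.01 m
BMI = 60.3 / 2.01^2
BMI = 14.93 kg/m^2


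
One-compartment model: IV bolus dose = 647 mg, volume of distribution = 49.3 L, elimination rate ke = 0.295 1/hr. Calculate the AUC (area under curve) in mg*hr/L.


C0 = Dose/Vd = 647/49.3 = 13.1237 mg/L
AUC = C0/ke = 13.1237/0.295
AUC = 44.49 mg*hr/L


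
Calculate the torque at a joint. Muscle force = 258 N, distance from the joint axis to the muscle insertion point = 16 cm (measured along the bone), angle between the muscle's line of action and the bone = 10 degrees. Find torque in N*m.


Torque = F * d * sin(theta)   (moment arm = d*sin(theta))
d = 16 cm = 0.16 m
Torque = 258 * 0.16 * sin(10)
Torque = 7.168 N*m


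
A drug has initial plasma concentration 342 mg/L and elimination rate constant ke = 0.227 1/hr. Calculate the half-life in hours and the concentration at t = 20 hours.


t_half = ln(2) / ke = 0.693147 / 0.227 = 3.054 hr
C(t) = C0 * exp(-ke*t) = 342 * exp(-0.227*20)
C(20) = 3.65 mg/L


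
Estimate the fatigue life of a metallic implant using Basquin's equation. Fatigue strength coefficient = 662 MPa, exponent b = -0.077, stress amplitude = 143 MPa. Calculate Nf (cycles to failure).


sigma_a = sigma_f' * (2Nf)^b
2Nf = (sigma_a/sigma_f')^(1/b)
2Nf = (143/662)^(1/-0.077)
2Nf = 4.3968559e+08
Nf = 2.1984e+08
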